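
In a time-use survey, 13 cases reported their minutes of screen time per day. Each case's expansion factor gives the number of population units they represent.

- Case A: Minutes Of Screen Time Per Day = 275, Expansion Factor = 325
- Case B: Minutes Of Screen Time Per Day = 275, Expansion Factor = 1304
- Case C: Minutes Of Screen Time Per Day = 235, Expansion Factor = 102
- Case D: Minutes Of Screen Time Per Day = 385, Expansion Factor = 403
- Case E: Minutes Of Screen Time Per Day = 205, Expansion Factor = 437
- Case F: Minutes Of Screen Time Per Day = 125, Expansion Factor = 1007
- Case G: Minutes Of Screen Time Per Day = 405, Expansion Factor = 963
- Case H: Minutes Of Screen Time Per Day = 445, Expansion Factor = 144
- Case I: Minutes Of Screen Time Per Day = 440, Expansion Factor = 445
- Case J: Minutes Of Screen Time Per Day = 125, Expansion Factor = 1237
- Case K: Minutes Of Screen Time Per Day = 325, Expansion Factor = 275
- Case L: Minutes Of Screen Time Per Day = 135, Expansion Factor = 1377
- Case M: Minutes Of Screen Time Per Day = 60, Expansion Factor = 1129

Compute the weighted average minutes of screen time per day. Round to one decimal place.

Weighted sum = 1990090
Sum of weights = 9148
Weighted mean = 1990090 / 9148 = 217.54373

217.5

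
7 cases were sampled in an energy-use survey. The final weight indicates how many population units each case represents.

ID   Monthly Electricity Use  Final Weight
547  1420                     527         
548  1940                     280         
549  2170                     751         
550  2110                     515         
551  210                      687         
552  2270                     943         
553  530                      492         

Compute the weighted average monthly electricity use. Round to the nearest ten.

1560

Weighted sum = 6553500
Sum of weights = 527 + 280 + 751 + 515 + 687 + 943 + 492 = 4195
Weighted mean = 6553500 / 4195 = 1562.2169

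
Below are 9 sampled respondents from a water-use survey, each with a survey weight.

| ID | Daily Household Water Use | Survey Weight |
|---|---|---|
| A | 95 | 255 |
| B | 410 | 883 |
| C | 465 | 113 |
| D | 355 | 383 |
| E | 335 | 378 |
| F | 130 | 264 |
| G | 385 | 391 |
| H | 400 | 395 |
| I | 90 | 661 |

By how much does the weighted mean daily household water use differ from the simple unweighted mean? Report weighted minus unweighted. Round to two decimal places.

0.35

Unweighted sum = 95 + 410 + 465 + 355 + 335 + 130 + 385 + 400 + 90 = 2665
Unweighted mean = 2665 / 9 = 296.11111
Weighted sum = 95×255 + 410×883 + 465×113 + 355×383 + 335×378 + 130×264 + 385×391 + 400×395 + 90×661
  = 24225 + 362030 + 52545 + 135965 + 126630 + 34320 + 150535 + 158000 + 59490 = 1103740
Sum of weights = 255 + 883 + 113 + 383 + 378 + 264 + 391 + 395 + 661 = 3723
Weighted mean = 1103740 / 3723 = 296.46522
Difference (weighted minus unweighted) = 0.35410511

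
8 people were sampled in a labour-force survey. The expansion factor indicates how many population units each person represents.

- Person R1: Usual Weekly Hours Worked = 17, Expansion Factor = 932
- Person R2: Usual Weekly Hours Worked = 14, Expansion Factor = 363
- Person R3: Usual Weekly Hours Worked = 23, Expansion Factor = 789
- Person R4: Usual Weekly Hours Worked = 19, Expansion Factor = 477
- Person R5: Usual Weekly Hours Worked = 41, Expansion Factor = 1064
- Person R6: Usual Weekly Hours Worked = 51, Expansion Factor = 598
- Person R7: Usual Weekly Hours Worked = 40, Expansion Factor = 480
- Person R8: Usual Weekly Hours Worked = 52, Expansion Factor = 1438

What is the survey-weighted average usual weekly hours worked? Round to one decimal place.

35.2

Weighted sum = 17×932 + 14×363 + 23×789 + 19×477 + 41×1064 + 51×598 + 40×480 + 52×1438
  = 15844 + 5082 + 18147 + 9063 + 43624 + 30498 + 19200 + 74776 = 216234
Sum of weights = 932 + 363 + 789 + 477 + 1064 + 598 + 480 + 1438 = 6141
Weighted mean = 216234 / 6141 = 35.211529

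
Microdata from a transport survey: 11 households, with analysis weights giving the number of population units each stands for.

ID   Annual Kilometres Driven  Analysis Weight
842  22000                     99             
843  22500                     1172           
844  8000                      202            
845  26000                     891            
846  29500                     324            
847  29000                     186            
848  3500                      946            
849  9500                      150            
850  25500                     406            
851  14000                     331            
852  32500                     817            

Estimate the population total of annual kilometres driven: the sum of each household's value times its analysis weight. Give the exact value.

114557500

Weighted total = 22000×99 + 22500×1172 + 8000×202 + 26000×891 + 29500×324 + 29000×186 + 3500×946 + 9500×150 + 25500×406 + 14000×331 + 32500×817
  = 114557500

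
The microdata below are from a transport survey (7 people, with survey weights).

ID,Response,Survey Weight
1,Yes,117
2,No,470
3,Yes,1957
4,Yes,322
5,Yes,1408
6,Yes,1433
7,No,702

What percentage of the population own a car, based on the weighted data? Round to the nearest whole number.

82

Sum of weights for 'Yes' = 117 + 1957 + 322 + 1408 + 1433 = 5237
Total weight = 117 + 470 + 1957 + 322 + 1408 + 1433 + 702 = 6409
Weighted proportion = 5237 / 6409 = 0.81713216 → 81.713216%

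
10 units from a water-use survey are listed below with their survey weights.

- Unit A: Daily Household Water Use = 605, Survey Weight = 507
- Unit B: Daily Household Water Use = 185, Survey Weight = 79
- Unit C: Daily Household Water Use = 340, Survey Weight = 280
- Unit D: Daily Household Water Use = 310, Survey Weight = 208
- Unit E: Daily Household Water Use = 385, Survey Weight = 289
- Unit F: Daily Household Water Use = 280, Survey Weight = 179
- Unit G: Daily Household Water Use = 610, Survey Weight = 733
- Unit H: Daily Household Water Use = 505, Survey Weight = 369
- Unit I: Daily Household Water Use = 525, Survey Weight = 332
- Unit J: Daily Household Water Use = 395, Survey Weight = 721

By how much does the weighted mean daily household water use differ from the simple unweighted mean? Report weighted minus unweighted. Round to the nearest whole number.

Unweighted sum = 605 + 185 + 340 + 310 + 385 + 280 + 610 + 505 + 525 + 395 = 4140
Unweighted mean = 4140 / 10 = 414
Weighted sum = 605×507 + 185×79 + 340×280 + 310×208 + 385×289 + 280×179 + 610×733 + 505×369 + 525×332 + 395×721
  = 306735 + 14615 + 95200 + 64480 + 111265 + 50120 + 447130 + 186345 + 174300 + 284795 = 1734985
Sum of weights = 507 + 79 + 280 + 208 + 289 + 179 + 733 + 369 + 332 + 721 = 3697
Weighted mean = 1734985 / 3697 = 469.29537
Difference (weighted minus unweighted) = 55.295375

55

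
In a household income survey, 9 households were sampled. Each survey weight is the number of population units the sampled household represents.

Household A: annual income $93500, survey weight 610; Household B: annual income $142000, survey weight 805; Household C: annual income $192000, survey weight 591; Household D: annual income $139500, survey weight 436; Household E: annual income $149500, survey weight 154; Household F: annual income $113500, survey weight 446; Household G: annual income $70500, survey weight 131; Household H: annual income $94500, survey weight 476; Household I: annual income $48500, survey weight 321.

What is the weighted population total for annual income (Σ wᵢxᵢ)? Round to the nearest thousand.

Weighted total = 93500×610 + 142000×805 + 192000×591 + 139500×436 + 149500×154 + 113500×446 + 70500×131 + 94500×476 + 48500×321
  = 57035000 + 114310000 + 113472000 + 60822000 + 23023000 + 50621000 + 9235500 + 44982000 + 15568500 = 489069000

489069000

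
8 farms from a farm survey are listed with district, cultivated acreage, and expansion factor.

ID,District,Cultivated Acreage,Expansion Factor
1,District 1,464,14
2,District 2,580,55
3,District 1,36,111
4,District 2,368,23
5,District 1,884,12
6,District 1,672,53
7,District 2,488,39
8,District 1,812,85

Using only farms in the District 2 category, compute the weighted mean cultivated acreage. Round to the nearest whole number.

District 2 rows: 2, 4, 7
Weighted sum = 59396
Sum of weights = 55 + 23 + 39 = 117
Weighted mean = 59396 / 117 = 507.65812

508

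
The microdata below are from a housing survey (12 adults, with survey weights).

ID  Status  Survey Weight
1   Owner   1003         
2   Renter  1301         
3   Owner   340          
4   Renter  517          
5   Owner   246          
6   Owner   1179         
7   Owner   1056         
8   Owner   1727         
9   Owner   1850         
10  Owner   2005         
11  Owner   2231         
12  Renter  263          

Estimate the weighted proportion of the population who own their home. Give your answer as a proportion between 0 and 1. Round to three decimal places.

0.848

Sum of weights for 'Owner' = 1003 + 340 + 246 + 1179 + 1056 + 1727 + 1850 + 2005 + 2231 = 11637
Total weight = 13718
Weighted proportion = 11637 / 13718 = 0.8483015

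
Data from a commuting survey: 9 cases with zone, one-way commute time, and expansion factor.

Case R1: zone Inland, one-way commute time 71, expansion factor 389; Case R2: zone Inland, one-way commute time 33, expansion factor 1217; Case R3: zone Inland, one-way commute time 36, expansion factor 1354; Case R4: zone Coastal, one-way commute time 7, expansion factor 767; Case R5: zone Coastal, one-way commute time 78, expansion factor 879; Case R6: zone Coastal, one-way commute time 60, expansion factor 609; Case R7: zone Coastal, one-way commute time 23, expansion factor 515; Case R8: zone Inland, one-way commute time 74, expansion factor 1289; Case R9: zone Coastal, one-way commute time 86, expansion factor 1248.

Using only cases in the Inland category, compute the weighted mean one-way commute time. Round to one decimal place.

Inland rows: R1, R2, R3, R8
Weighted sum = 71×389 + 33×1217 + 36×1354 + 74×1289
  = 27619 + 40161 + 48744 + 95386 = 211910
Sum of weights = 4249
Weighted mean = 211910 / 4249 = 49.872911

49.9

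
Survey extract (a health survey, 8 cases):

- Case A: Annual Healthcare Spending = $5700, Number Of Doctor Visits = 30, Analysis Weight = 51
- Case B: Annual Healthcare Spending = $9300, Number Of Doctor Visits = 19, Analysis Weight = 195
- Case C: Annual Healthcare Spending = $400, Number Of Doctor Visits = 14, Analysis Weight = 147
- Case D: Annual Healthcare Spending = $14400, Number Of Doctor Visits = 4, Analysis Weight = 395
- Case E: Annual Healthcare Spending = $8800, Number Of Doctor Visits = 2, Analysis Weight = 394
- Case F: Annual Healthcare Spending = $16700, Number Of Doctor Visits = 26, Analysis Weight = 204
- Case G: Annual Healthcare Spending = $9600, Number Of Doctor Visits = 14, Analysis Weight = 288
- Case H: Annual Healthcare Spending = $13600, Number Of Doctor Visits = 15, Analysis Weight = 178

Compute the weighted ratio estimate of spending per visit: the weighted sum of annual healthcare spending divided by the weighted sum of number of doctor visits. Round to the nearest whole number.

Σ wᵢ·y = 5700×51 + 9300×195 + 400×147 + 14400×395 + 8800×394 + 16700×204 + 9600×288 + 13600×178
  = 290700 + 1813500 + 58800 + 5688000 + 3467200 + 3406800 + 2764800 + 2420800 = 19910600
Σ wᵢ·x = 21667
Ratio = 19910600 / 21667 = 918.93663

919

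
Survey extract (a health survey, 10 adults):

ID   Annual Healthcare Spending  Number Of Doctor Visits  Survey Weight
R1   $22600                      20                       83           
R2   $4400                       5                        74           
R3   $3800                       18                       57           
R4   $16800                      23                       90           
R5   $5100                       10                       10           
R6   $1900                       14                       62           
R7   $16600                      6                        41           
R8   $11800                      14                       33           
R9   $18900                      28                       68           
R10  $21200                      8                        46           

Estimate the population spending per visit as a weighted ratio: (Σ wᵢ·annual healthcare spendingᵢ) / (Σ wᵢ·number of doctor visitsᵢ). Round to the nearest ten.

820

Σ wᵢ·y = 22600×83 + 4400×74 + 3800×57 + 16800×90 + 5100×10 + 1900×62 + 16600×41 + 11800×33 + 18900×68 + 21200×46
  = 1875800 + 325600 + 216600 + 1512000 + 51000 + 117800 + 680600 + 389400 + 1285200 + 975200 = 7429200
Σ wᵢ·x = 20×83 + 5×74 + 18×57 + 23×90 + 10×10 + 14×62 + 6×41 + 14×33 + 28×68 + 8×46
  = 1660 + 370 + 1026 + 2070 + 100 + 868 + 246 + 462 + 1904 + 368 = 9074
Ratio = 7429200 / 9074 = 818.73485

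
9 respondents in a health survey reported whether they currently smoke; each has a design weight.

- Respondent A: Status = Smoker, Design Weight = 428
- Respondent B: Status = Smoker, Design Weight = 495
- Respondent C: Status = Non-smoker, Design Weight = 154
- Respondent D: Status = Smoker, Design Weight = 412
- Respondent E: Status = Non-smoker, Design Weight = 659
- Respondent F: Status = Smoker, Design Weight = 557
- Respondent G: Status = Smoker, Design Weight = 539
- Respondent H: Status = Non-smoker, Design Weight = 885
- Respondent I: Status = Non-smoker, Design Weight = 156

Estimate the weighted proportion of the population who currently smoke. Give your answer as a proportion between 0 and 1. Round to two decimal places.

Sum of weights for 'Smoker' = 428 + 495 + 412 + 557 + 539 = 2431
Total weight = 428 + 495 + 154 + 412 + 659 + 557 + 539 + 885 + 156 = 4285
Weighted proportion = 2431 / 4285 = 0.56732789

0.57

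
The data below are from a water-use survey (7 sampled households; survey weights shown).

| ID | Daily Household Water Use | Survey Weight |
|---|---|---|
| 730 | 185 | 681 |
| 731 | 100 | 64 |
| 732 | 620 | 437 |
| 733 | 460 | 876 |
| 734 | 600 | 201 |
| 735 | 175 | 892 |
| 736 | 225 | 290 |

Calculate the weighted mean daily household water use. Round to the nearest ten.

330

Weighted sum = 185×681 + 100×64 + 620×437 + 460×876 + 600×201 + 175×892 + 225×290
  = 1148235
Sum of weights = 681 + 64 + 437 + 876 + 201 + 892 + 290 = 3441
Weighted mean = 1148235 / 3441 = 333.69224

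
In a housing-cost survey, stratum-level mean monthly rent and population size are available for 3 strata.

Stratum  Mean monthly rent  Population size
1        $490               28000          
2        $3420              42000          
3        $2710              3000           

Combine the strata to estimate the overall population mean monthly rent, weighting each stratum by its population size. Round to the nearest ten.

2270

Σ Nₕ·x̄ₕ = 490×28000 + 3420×42000 + 2710×3000
  = 165490000
Σ Nₕ = 28000 + 42000 + 3000 = 73000
Overall mean = 165490000 / 73000 = 2266.9863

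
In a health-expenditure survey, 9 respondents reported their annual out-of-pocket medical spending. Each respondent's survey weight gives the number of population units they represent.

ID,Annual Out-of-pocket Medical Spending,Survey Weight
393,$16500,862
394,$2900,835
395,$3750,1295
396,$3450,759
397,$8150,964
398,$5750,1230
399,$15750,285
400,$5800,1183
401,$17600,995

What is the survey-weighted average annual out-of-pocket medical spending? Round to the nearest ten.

8080

Weighted sum = 16500×862 + 2900×835 + 3750×1295 + 3450×759 + 8150×964 + 5750×1230 + 15750×285 + 5800×1183 + 17600×995
  = 14223000 + 2421500 + 4856250 + 2618550 + 7856600 + 7072500 + 4488750 + 6861400 + 17512000 = 67910550
Sum of weights = 862 + 835 + 1295 + 759 + 964 + 1230 + 285 + 1183 + 995 = 8408
Weighted mean = 67910550 / 8408 = 8076.897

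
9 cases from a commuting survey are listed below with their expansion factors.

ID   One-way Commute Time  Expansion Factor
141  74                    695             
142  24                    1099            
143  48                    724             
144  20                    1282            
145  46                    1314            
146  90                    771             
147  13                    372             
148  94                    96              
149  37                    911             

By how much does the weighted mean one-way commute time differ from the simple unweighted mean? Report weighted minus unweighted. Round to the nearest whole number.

Unweighted sum = 74 + 24 + 48 + 20 + 46 + 90 + 13 + 94 + 37 = 446
Unweighted mean = 446 / 9 = 49.555556
Weighted sum = 74×695 + 24×1099 + 48×724 + 20×1282 + 46×1314 + 90×771 + 13×372 + 94×96 + 37×911
  = 51430 + 26376 + 34752 + 25640 + 60444 + 69390 + 4836 + 9024 + 33707 = 315599
Sum of weights = 7264
Weighted mean = 315599 / 7264 = 43.446999
Difference (weighted minus unweighted) = -6.1085567

-6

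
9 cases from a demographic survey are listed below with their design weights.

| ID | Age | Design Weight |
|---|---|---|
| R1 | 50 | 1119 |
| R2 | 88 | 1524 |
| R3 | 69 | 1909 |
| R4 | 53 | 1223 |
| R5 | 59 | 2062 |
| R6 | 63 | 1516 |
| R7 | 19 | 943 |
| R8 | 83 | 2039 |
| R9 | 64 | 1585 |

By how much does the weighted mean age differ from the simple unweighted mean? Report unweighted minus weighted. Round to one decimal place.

-3.2

Unweighted sum = 50 + 88 + 69 + 53 + 59 + 63 + 19 + 83 + 64 = 548
Unweighted mean = 548 / 9 = 60.888889
Weighted sum = 50×1119 + 88×1524 + 69×1909 + 53×1223 + 59×2062 + 63×1516 + 19×943 + 83×2039 + 64×1585
  = 55950 + 134112 + 131721 + 64819 + 121658 + 95508 + 17917 + 169237 + 101440 = 892362
Sum of weights = 1119 + 1524 + 1909 + 1223 + 2062 + 1516 + 943 + 2039 + 1585 = 13920
Weighted mean = 892362 / 13920 = 64.106466
Difference (unweighted minus weighted) = -3.2175766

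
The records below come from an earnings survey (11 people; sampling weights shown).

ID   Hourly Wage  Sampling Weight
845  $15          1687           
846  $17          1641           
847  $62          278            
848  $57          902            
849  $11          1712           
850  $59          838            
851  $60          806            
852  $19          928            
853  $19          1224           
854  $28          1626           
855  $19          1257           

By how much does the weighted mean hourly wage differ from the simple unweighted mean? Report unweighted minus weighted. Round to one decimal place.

6.2

Unweighted sum = 15 + 17 + 62 + 57 + 11 + 59 + 60 + 19 + 19 + 28 + 19 = 366
Unweighted mean = 366 / 11 = 33.272727
Weighted sum = 348785
Sum of weights = 1687 + 1641 + 278 + 902 + 1712 + 838 + 806 + 928 + 1224 + 1626 + 1257 = 12899
Weighted mean = 348785 / 12899 = 27.039693
Difference (unweighted minus weighted) = 6.2330343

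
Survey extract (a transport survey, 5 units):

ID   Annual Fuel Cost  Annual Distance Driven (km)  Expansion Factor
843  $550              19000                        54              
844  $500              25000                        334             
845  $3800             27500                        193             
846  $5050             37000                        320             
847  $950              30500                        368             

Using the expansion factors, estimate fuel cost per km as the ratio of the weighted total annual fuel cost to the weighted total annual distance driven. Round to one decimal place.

Σ wᵢ·y = 550×54 + 500×334 + 3800×193 + 5050×320 + 950×368
  = 29700 + 167000 + 733400 + 1616000 + 349600 = 2895700
Σ wᵢ·x = 37747500
Ratio = 2895700 / 37747500 = 0.076712365

0.1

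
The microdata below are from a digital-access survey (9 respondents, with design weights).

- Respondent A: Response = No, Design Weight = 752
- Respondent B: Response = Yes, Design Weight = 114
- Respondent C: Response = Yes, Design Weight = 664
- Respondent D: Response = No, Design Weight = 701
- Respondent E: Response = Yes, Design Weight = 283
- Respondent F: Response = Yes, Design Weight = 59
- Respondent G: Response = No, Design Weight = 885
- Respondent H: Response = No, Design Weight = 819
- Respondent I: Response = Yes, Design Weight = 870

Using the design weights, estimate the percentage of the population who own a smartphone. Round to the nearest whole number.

39

Sum of weights for 'Yes' = 114 + 664 + 283 + 59 + 870 = 1990
Total weight = 5147
Weighted proportion = 1990 / 5147 = 0.38663299 → 38.663299%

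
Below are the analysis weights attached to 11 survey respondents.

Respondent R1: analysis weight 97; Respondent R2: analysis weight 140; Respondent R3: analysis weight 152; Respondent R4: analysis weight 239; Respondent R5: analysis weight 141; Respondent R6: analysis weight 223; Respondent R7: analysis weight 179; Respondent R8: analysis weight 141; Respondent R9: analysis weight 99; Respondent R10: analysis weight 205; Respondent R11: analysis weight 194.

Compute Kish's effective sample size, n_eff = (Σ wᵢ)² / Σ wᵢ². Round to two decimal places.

10.23

Σ wᵢ = 97 + 140 + 152 + 239 + 141 + 223 + 179 + 141 + 99 + 205 + 194 = 1810
Σ wᵢ² = 320228
n_eff = 1810² / 320228 = 3276100 / 320228 = 10.230523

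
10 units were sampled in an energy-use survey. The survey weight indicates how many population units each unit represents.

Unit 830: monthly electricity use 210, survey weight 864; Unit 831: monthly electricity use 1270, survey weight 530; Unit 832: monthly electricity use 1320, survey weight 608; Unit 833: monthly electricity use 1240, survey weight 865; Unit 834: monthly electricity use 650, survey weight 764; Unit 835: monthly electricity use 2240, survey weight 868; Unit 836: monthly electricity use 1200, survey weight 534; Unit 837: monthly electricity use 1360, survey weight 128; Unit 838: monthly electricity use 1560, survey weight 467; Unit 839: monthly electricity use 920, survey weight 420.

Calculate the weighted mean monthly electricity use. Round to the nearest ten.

1170

Weighted sum = 210×864 + 1270×530 + 1320×608 + 1240×865 + 650×764 + 2240×868 + 1200×534 + 1360×128 + 1560×467 + 920×420
  = 181440 + 673100 + 802560 + 1072600 + 496600 + 1944320 + 640800 + 174080 + 728520 + 386400 = 7100420
Sum of weights = 864 + 530 + 608 + 865 + 764 + 868 + 534 + 128 + 467 + 420 = 6048
Weighted mean = 7100420 / 6048 = 1174.0112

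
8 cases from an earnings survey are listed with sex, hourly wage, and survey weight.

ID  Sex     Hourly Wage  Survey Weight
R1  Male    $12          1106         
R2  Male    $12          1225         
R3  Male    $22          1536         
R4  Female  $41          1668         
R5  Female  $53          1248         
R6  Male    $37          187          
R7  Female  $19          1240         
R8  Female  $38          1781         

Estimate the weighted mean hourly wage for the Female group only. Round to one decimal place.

Female rows: R4, R5, R7, R8
Weighted sum = 41×1668 + 53×1248 + 19×1240 + 38×1781
  = 68388 + 66144 + 23560 + 67678 = 225770
Sum of weights = 1668 + 1248 + 1240 + 1781 = 5937
Weighted mean = 225770 / 5937 = 38.027623

38.0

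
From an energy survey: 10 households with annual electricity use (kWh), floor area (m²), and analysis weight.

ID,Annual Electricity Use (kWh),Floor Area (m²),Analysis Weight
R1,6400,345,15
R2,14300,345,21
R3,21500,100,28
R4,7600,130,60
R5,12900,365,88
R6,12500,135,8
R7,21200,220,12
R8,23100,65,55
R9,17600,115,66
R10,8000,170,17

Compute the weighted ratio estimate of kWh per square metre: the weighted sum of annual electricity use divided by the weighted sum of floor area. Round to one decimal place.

75.6

Σ wᵢ·y = 6400×15 + 14300×21 + 21500×28 + 7600×60 + 12900×88 + 12500×8 + 21200×12 + 23100×55 + 17600×66 + 8000×17
  = 96000 + 300300 + 602000 + 456000 + 1135200 + 100000 + 254400 + 1270500 + 1161600 + 136000 = 5512000
Σ wᵢ·x = 345×15 + 345×21 + 100×28 + 130×60 + 365×88 + 135×8 + 220×12 + 65×55 + 115×66 + 170×17
  = 5175 + 7245 + 2800 + 7800 + 32120 + 1080 + 2640 + 3575 + 7590 + 2890 = 72915
Ratio = 5512000 / 72915 = 75.594871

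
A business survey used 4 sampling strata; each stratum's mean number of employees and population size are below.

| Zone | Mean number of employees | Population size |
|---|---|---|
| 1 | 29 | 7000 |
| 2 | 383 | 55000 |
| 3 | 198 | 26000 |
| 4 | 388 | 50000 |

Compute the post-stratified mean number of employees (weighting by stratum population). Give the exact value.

Σ Nₕ·x̄ₕ = 29×7000 + 383×55000 + 198×26000 + 388×50000
  = 203000 + 21065000 + 5148000 + 19400000 = 45816000
Σ Nₕ = 7000 + 55000 + 26000 + 50000 = 138000
Overall mean = 45816000 / 138000 = 332

332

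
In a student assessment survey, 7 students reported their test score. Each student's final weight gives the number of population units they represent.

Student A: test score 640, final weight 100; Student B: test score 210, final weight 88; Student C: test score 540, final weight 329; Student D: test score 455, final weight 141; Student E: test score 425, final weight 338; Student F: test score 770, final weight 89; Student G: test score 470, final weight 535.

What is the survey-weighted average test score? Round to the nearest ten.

490

Weighted sum = 640×100 + 210×88 + 540×329 + 455×141 + 425×338 + 770×89 + 470×535
  = 64000 + 18480 + 177660 + 64155 + 143650 + 68530 + 251450 = 787925
Sum of weights = 100 + 88 + 329 + 141 + 338 + 89 + 535 = 1620
Weighted mean = 787925 / 1620 = 486.37346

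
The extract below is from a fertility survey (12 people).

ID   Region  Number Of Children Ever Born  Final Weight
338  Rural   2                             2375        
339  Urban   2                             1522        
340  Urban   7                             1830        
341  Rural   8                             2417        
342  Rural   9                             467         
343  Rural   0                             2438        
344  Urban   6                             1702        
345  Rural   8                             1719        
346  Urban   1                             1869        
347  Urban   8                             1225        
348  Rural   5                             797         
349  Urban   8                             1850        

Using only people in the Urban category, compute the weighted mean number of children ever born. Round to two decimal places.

5.25

Urban rows: 339, 340, 344, 346, 347, 349
Weighted sum = 2×1522 + 7×1830 + 6×1702 + 1×1869 + 8×1225 + 8×1850
  = 3044 + 12810 + 10212 + 1869 + 9800 + 14800 = 52535
Sum of weights = 1522 + 1830 + 1702 + 1869 + 1225 + 1850 = 9998
Weighted mean = 52535 / 9998 = 5.2545509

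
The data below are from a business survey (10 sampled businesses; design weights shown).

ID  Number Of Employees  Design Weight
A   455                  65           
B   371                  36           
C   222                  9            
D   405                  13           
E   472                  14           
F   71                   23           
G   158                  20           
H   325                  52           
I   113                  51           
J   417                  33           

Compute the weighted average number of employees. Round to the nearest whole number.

Weighted sum = 455×65 + 371×36 + 222×9 + 405×13 + 472×14 + 71×23 + 158×20 + 325×52 + 113×51 + 417×33
  = 29575 + 13356 + 1998 + 5265 + 6608 + 1633 + 3160 + 16900 + 5763 + 13761 = 98019
Sum of weights = 316
Weighted mean = 98019 / 316 = 310.18671

310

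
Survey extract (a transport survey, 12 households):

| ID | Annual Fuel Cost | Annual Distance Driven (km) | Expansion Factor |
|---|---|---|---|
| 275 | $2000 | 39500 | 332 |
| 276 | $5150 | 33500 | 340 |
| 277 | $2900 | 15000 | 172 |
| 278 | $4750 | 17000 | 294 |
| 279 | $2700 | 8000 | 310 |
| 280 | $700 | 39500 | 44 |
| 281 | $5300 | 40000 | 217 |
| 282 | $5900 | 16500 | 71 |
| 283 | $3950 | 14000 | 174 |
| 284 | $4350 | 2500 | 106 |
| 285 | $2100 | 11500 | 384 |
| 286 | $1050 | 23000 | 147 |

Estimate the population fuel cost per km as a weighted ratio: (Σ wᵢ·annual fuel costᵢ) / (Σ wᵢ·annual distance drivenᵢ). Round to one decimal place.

Σ wᵢ·y = 8856250
Σ wᵢ·x = 39500×332 + 33500×340 + 15000×172 + 17000×294 + 8000×310 + 39500×44 + 40000×217 + 16500×71 + 14000×174 + 2500×106 + 11500×384 + 23000×147
  = 13114000 + 11390000 + 2580000 + 4998000 + 2480000 + 1738000 + 8680000 + 1171500 + 2436000 + 265000 + 4416000 + 3381000 = 56649500
Ratio = 8856250 / 56649500 = 0.15633412

0.2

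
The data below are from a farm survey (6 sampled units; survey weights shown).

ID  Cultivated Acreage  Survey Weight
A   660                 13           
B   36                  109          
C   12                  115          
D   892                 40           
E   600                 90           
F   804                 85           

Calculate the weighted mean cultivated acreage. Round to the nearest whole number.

380

Weighted sum = 660×13 + 36×109 + 12×115 + 892×40 + 600×90 + 804×85
  = 8580 + 3924 + 1380 + 35680 + 54000 + 68340 = 171904
Sum of weights = 452
Weighted mean = 171904 / 452 = 380.31858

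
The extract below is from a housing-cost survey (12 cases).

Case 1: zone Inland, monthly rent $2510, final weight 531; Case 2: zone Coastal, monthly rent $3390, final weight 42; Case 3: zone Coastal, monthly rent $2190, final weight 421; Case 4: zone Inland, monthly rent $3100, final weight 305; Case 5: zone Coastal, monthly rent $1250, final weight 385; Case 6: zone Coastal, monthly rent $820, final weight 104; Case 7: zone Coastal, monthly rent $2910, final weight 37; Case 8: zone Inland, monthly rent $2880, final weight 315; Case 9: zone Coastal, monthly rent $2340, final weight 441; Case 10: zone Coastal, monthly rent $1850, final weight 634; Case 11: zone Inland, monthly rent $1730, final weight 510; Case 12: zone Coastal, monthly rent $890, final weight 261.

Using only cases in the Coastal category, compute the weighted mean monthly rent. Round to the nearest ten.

Coastal rows: 2, 3, 5, 6, 7, 9, 10, 12
Weighted sum = 4175700
Sum of weights = 42 + 421 + 385 + 104 + 37 + 441 + 634 + 261 = 2325
Weighted mean = 4175700 / 2325 = 1796

1800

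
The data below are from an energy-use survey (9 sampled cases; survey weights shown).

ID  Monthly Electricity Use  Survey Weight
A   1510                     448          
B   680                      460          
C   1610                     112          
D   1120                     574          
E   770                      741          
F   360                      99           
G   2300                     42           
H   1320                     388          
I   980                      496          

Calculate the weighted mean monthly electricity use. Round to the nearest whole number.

Weighted sum = 1510×448 + 680×460 + 1610×112 + 1120×574 + 770×741 + 360×99 + 2300×42 + 1320×388 + 980×496
  = 3513530
Sum of weights = 3360
Weighted mean = 3513530 / 3360 = 1045.6935

1046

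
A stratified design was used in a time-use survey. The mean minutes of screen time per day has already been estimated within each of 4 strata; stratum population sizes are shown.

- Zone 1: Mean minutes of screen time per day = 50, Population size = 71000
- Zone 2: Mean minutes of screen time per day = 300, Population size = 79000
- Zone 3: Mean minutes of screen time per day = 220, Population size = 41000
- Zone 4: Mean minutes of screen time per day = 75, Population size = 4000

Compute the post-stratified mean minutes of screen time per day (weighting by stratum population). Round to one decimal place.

Σ Nₕ·x̄ₕ = 50×71000 + 300×79000 + 220×41000 + 75×4000
  = 3550000 + 23700000 + 9020000 + 300000 = 36570000
Σ Nₕ = 71000 + 79000 + 41000 + 4000 = 195000
Overall mean = 36570000 / 195000 = 187.53846

187.5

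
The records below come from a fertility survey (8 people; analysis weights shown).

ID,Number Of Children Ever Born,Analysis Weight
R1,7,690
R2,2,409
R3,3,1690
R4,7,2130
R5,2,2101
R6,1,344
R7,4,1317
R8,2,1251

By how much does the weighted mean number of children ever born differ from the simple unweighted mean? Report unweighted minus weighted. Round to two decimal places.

Unweighted sum = 7 + 2 + 3 + 7 + 2 + 1 + 4 + 2 = 28
Unweighted mean = 28 / 8 = 3.5
Weighted sum = 7×690 + 2×409 + 3×1690 + 7×2130 + 2×2101 + 1×344 + 4×1317 + 2×1251
  = 37944
Sum of weights = 690 + 409 + 1690 + 2130 + 2101 + 344 + 1317 + 1251 = 9932
Weighted mean = 37944 / 9932 = 3.8203786
Difference (unweighted minus weighted) = -0.32037857

-0.32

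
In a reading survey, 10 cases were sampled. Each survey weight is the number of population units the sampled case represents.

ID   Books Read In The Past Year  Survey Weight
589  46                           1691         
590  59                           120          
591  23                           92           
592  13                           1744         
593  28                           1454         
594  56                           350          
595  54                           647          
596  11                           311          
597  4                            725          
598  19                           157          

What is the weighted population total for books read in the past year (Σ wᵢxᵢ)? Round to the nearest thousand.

Weighted total = 46×1691 + 59×120 + 23×92 + 13×1744 + 28×1454 + 56×350 + 54×647 + 11×311 + 4×725 + 19×157
  = 77786 + 7080 + 2116 + 22672 + 40712 + 19600 + 34938 + 3421 + 2900 + 2983 = 214208

214000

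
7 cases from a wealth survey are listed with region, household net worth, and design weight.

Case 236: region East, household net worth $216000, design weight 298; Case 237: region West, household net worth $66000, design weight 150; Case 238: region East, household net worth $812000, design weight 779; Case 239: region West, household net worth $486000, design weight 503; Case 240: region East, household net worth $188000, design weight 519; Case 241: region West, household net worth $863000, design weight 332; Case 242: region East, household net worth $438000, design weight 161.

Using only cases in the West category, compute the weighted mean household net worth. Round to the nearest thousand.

549000

West rows: 237, 239, 241
Weighted sum = 66000×150 + 486000×503 + 863000×332
  = 540874000
Sum of weights = 150 + 503 + 332 = 985
Weighted mean = 540874000 / 985 = 549110.66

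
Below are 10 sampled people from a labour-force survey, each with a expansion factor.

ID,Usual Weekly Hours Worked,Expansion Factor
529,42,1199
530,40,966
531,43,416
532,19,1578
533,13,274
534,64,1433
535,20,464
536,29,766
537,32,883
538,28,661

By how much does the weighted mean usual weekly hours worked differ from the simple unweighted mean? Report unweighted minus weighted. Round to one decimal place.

-2.9

Unweighted sum = 42 + 40 + 43 + 19 + 13 + 64 + 20 + 29 + 32 + 28 = 330
Unweighted mean = 330 / 10 = 33
Weighted sum = 310400
Sum of weights = 1199 + 966 + 416 + 1578 + 274 + 1433 + 464 + 766 + 883 + 661 = 8640
Weighted mean = 310400 / 8640 = 35.925926
Difference (unweighted minus weighted) = -2.9259259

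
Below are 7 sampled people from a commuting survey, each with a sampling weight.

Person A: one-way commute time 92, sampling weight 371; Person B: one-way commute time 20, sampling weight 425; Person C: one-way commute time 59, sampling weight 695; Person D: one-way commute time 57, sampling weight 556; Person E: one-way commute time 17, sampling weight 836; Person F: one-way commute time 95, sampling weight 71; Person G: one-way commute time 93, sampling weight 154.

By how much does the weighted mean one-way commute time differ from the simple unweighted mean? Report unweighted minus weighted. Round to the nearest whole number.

13

Unweighted sum = 433
Unweighted mean = 433 / 7 = 61.857143
Weighted sum = 92×371 + 20×425 + 59×695 + 57×556 + 17×836 + 95×71 + 93×154
  = 150608
Sum of weights = 371 + 425 + 695 + 556 + 836 + 71 + 154 = 3108
Weighted mean = 150608 / 3108 = 48.458172
Difference (unweighted minus weighted) = 13.39897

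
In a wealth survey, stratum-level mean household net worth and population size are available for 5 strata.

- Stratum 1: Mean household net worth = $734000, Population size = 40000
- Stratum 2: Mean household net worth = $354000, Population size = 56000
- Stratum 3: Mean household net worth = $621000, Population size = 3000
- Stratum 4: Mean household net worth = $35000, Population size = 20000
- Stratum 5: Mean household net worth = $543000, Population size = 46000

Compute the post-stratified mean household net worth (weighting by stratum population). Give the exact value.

465000

Σ Nₕ·x̄ₕ = 734000×40000 + 354000×56000 + 621000×3000 + 35000×20000 + 543000×46000
  = 76725000000
Σ Nₕ = 40000 + 56000 + 3000 + 20000 + 46000 = 165000
Overall mean = 76725000000 / 165000 = 465000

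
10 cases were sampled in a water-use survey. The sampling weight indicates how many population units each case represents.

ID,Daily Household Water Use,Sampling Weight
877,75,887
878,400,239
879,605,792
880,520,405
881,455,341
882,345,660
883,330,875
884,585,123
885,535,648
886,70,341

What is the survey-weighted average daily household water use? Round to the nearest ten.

370

Weighted sum = 1965995
Sum of weights = 887 + 239 + 792 + 405 + 341 + 660 + 875 + 123 + 648 + 341 = 5311
Weighted mean = 1965995 / 5311 = 370.17417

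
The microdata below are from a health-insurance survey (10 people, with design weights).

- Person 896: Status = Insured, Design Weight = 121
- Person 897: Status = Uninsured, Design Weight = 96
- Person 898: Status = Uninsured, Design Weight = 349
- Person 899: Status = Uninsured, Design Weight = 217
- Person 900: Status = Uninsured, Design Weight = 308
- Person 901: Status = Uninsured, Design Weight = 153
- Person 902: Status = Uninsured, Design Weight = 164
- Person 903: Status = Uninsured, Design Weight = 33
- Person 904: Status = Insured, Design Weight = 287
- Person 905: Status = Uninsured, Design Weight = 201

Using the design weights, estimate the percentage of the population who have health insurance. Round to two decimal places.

Sum of weights for 'Insured' = 121 + 287 = 408
Total weight = 1929
Weighted proportion = 408 / 1929 = 0.21150855 → 21.150855%

21.15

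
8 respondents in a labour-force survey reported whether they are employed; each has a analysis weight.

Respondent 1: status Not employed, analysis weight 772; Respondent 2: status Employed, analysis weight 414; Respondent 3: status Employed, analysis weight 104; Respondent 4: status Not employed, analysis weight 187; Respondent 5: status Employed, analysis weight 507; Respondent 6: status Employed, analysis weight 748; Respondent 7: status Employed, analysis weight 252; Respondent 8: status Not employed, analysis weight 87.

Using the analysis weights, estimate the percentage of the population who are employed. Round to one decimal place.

65.9

Sum of weights for 'Employed' = 414 + 104 + 507 + 748 + 252 = 2025
Total weight = 772 + 414 + 104 + 187 + 507 + 748 + 252 + 87 = 3071
Weighted proportion = 2025 / 3071 = 0.65939433 → 65.939433%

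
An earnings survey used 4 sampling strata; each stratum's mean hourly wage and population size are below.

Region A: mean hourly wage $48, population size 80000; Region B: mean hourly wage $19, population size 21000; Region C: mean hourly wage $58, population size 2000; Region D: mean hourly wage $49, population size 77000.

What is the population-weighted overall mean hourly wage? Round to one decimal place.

Σ Nₕ·x̄ₕ = 48×80000 + 19×21000 + 58×2000 + 49×77000
  = 3840000 + 399000 + 116000 + 3773000 = 8128000
Σ Nₕ = 80000 + 21000 + 2000 + 77000 = 180000
Overall mean = 8128000 / 180000 = 45.155556

45.2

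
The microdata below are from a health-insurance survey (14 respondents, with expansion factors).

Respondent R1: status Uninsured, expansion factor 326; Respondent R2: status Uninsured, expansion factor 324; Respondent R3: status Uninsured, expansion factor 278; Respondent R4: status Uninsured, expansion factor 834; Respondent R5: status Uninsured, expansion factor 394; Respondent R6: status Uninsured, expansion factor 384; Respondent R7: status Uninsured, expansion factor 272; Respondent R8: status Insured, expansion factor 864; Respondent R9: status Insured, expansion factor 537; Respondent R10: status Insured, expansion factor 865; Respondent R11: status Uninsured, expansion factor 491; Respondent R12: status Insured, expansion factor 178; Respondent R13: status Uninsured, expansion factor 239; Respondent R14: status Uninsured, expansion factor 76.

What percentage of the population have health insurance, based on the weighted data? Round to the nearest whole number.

Sum of weights for 'Insured' = 864 + 537 + 865 + 178 = 2444
Total weight = 6062
Weighted proportion = 2444 / 6062 = 0.40316727 → 40.316727%

40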